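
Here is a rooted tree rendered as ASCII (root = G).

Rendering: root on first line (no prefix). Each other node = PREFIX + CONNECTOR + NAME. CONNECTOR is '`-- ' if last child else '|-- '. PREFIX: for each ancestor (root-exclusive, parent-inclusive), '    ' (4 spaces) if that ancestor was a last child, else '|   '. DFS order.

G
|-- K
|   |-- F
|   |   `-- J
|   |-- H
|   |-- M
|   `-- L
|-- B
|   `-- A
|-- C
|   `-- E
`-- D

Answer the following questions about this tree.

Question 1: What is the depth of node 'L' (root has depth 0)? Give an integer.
Path from root to L: G -> K -> L
Depth = number of edges = 2

Answer: 2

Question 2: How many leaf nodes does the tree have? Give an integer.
Leaves (nodes with no children): A, D, E, H, J, L, M

Answer: 7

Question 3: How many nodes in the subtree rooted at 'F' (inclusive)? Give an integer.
Subtree rooted at F contains: F, J
Count = 2

Answer: 2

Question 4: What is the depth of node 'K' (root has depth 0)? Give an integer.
Path from root to K: G -> K
Depth = number of edges = 1

Answer: 1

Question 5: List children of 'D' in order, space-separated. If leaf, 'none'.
Answer: none

Derivation:
Node D's children (from adjacency): (leaf)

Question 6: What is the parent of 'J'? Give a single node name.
Answer: F

Derivation:
Scan adjacency: J appears as child of F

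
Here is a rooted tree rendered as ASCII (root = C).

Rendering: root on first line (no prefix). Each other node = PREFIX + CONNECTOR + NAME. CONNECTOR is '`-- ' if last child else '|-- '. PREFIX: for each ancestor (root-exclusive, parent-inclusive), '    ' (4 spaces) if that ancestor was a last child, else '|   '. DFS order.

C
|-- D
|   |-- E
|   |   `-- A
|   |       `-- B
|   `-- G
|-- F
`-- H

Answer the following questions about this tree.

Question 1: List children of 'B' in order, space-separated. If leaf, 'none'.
Answer: none

Derivation:
Node B's children (from adjacency): (leaf)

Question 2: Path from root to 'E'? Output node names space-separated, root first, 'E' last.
Answer: C D E

Derivation:
Walk down from root: C -> D -> E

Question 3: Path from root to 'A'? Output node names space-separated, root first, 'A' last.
Walk down from root: C -> D -> E -> A

Answer: C D E A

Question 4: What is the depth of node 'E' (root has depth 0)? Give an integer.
Path from root to E: C -> D -> E
Depth = number of edges = 2

Answer: 2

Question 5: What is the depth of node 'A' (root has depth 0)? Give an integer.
Path from root to A: C -> D -> E -> A
Depth = number of edges = 3

Answer: 3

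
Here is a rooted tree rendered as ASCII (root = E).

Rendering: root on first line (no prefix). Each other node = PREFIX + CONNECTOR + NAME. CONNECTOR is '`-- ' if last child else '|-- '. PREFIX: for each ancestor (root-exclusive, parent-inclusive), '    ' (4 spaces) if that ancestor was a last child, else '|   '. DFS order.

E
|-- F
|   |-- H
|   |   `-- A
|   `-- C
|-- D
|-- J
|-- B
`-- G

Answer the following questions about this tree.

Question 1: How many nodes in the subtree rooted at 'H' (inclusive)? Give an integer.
Subtree rooted at H contains: A, H
Count = 2

Answer: 2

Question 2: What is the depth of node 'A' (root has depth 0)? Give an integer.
Answer: 3

Derivation:
Path from root to A: E -> F -> H -> A
Depth = number of edges = 3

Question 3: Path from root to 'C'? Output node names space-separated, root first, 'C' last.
Walk down from root: E -> F -> C

Answer: E F C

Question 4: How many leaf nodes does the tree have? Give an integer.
Answer: 6

Derivation:
Leaves (nodes with no children): A, B, C, D, G, J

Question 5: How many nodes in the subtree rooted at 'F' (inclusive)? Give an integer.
Subtree rooted at F contains: A, C, F, H
Count = 4

Answer: 4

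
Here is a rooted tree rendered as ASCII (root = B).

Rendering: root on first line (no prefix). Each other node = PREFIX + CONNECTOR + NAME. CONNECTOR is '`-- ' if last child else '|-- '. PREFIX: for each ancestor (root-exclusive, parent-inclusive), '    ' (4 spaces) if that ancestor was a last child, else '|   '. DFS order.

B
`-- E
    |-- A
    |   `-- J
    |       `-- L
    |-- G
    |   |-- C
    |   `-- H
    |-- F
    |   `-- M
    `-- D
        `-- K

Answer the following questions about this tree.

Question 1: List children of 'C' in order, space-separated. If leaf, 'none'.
Node C's children (from adjacency): (leaf)

Answer: none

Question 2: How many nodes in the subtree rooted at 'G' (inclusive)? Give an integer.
Answer: 3

Derivation:
Subtree rooted at G contains: C, G, H
Count = 3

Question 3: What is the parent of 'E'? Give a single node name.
Scan adjacency: E appears as child of B

Answer: B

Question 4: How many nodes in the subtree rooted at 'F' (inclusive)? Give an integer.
Answer: 2

Derivation:
Subtree rooted at F contains: F, M
Count = 2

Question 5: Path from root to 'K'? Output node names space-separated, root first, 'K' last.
Walk down from root: B -> E -> D -> K

Answer: B E D K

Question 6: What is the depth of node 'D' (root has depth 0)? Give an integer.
Answer: 2

Derivation:
Path from root to D: B -> E -> D
Depth = number of edges = 2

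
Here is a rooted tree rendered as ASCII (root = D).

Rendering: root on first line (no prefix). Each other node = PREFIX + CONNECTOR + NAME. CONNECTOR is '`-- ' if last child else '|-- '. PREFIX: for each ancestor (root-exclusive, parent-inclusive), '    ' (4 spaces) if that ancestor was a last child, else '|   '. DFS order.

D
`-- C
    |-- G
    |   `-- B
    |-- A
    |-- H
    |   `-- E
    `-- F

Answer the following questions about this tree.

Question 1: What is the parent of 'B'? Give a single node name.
Scan adjacency: B appears as child of G

Answer: G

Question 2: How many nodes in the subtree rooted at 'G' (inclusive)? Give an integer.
Answer: 2

Derivation:
Subtree rooted at G contains: B, G
Count = 2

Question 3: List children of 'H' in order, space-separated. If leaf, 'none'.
Node H's children (from adjacency): E

Answer: E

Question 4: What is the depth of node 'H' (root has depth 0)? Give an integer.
Answer: 2

Derivation:
Path from root to H: D -> C -> H
Depth = number of edges = 2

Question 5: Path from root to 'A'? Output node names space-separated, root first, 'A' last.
Walk down from root: D -> C -> A

Answer: D C A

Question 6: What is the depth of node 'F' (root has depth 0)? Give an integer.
Path from root to F: D -> C -> F
Depth = number of edges = 2

Answer: 2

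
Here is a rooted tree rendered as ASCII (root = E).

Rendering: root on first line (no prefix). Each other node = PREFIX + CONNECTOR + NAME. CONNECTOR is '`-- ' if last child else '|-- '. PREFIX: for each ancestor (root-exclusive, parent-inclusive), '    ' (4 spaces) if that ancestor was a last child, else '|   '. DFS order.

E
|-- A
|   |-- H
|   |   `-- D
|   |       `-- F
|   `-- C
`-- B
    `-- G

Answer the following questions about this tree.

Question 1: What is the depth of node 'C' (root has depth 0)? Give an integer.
Answer: 2

Derivation:
Path from root to C: E -> A -> C
Depth = number of edges = 2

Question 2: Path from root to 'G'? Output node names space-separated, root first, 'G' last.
Walk down from root: E -> B -> G

Answer: E B G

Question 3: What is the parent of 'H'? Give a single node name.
Answer: A

Derivation:
Scan adjacency: H appears as child of A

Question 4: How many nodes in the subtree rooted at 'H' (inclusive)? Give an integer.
Answer: 3

Derivation:
Subtree rooted at H contains: D, F, H
Count = 3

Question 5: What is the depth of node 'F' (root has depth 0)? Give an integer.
Answer: 4

Derivation:
Path from root to F: E -> A -> H -> D -> F
Depth = number of edges = 4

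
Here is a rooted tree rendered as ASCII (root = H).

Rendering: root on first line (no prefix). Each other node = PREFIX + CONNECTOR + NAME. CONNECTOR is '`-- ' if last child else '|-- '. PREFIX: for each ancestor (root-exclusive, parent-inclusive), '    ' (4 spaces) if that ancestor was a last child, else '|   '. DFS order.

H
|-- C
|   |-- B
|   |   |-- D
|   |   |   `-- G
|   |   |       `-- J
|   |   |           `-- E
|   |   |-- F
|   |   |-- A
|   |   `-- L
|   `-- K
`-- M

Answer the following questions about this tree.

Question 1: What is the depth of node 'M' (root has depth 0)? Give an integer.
Answer: 1

Derivation:
Path from root to M: H -> M
Depth = number of edges = 1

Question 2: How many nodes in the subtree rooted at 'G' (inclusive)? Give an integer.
Subtree rooted at G contains: E, G, J
Count = 3

Answer: 3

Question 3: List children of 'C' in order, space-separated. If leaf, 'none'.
Answer: B K

Derivation:
Node C's children (from adjacency): B, K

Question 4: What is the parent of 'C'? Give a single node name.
Answer: H

Derivation:
Scan adjacency: C appears as child of H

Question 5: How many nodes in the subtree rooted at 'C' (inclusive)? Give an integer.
Answer: 10

Derivation:
Subtree rooted at C contains: A, B, C, D, E, F, G, J, K, L
Count = 10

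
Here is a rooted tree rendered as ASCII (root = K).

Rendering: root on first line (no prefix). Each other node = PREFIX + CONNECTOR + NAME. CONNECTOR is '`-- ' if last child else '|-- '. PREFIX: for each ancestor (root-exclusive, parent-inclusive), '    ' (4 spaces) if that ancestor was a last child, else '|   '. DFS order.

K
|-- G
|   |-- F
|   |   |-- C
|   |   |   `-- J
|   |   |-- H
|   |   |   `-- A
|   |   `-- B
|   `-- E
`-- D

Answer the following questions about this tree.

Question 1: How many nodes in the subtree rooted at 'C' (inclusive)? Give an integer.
Subtree rooted at C contains: C, J
Count = 2

Answer: 2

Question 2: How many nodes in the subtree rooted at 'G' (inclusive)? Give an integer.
Answer: 8

Derivation:
Subtree rooted at G contains: A, B, C, E, F, G, H, J
Count = 8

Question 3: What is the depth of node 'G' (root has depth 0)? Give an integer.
Answer: 1

Derivation:
Path from root to G: K -> G
Depth = number of edges = 1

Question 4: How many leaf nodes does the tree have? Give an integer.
Answer: 5

Derivation:
Leaves (nodes with no children): A, B, D, E, J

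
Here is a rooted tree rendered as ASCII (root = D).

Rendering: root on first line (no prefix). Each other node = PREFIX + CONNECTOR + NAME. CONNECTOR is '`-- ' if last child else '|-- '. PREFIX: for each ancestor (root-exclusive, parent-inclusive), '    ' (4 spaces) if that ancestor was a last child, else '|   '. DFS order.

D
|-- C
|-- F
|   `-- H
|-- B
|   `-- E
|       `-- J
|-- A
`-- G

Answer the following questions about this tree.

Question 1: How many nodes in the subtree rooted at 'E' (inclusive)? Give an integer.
Answer: 2

Derivation:
Subtree rooted at E contains: E, J
Count = 2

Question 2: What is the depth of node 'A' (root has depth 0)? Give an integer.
Path from root to A: D -> A
Depth = number of edges = 1

Answer: 1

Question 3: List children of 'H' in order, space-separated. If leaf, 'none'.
Node H's children (from adjacency): (leaf)

Answer: none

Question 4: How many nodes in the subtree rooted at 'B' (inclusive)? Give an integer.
Subtree rooted at B contains: B, E, J
Count = 3

Answer: 3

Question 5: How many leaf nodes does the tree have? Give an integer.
Answer: 5

Derivation:
Leaves (nodes with no children): A, C, G, H, J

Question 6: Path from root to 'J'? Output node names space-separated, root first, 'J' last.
Answer: D B E J

Derivation:
Walk down from root: D -> B -> E -> J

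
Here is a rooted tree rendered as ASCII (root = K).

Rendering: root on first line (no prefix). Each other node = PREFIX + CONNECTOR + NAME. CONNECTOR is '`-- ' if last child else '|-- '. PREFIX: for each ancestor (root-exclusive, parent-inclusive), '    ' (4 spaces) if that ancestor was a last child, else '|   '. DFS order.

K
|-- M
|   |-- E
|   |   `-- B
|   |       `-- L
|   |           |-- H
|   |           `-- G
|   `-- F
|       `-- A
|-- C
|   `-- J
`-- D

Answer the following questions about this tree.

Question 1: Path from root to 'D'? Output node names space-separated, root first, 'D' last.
Answer: K D

Derivation:
Walk down from root: K -> D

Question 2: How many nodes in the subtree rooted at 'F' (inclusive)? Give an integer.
Subtree rooted at F contains: A, F
Count = 2

Answer: 2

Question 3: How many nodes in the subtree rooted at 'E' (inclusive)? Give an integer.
Subtree rooted at E contains: B, E, G, H, L
Count = 5

Answer: 5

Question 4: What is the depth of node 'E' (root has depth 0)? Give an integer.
Answer: 2

Derivation:
Path from root to E: K -> M -> E
Depth = number of edges = 2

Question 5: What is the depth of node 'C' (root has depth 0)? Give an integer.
Path from root to C: K -> C
Depth = number of edges = 1

Answer: 1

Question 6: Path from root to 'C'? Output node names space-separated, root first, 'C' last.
Walk down from root: K -> C

Answer: K C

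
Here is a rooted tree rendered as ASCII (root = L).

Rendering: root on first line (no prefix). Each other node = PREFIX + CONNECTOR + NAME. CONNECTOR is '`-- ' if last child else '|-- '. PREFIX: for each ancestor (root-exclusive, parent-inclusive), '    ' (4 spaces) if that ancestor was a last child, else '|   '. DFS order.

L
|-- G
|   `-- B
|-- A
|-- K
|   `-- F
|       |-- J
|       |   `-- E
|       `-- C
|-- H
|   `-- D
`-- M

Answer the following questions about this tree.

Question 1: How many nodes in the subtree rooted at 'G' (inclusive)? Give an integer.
Subtree rooted at G contains: B, G
Count = 2

Answer: 2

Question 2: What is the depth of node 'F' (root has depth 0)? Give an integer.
Answer: 2

Derivation:
Path from root to F: L -> K -> F
Depth = number of edges = 2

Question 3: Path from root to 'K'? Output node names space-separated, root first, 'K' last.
Answer: L K

Derivation:
Walk down from root: L -> K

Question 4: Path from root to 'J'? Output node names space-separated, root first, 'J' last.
Answer: L K F J

Derivation:
Walk down from root: L -> K -> F -> J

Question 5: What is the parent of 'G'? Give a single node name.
Answer: L

Derivation:
Scan adjacency: G appears as child of L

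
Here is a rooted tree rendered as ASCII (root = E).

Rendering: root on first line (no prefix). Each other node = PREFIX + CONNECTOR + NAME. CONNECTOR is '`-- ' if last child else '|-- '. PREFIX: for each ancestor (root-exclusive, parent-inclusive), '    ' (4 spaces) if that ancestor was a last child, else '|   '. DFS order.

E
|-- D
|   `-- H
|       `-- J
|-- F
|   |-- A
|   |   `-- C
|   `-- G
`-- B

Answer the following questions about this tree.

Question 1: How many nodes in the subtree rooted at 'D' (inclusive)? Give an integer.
Answer: 3

Derivation:
Subtree rooted at D contains: D, H, J
Count = 3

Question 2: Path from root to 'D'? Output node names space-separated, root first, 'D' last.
Walk down from root: E -> D

Answer: E D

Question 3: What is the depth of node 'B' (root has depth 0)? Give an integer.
Path from root to B: E -> B
Depth = number of edges = 1

Answer: 1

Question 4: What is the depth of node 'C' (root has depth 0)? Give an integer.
Answer: 3

Derivation:
Path from root to C: E -> F -> A -> C
Depth = number of edges = 3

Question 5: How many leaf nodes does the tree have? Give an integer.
Leaves (nodes with no children): B, C, G, J

Answer: 4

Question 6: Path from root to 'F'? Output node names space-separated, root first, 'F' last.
Answer: E F

Derivation:
Walk down from root: E -> F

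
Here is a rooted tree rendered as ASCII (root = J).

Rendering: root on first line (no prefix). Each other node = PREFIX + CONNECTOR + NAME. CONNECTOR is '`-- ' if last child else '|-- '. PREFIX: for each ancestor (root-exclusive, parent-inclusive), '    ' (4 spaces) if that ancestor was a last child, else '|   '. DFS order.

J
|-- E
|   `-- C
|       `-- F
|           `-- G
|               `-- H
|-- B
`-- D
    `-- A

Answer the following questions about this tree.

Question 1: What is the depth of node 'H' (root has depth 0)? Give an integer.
Path from root to H: J -> E -> C -> F -> G -> H
Depth = number of edges = 5

Answer: 5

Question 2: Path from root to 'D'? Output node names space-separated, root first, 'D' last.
Answer: J D

Derivation:
Walk down from root: J -> D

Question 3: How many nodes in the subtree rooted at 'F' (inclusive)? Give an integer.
Subtree rooted at F contains: F, G, H
Count = 3

Answer: 3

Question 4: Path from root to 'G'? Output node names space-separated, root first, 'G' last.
Answer: J E C F G

Derivation:
Walk down from root: J -> E -> C -> F -> G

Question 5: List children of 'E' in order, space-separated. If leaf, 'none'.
Answer: C

Derivation:
Node E's children (from adjacency): C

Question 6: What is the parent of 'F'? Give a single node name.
Scan adjacency: F appears as child of C

Answer: C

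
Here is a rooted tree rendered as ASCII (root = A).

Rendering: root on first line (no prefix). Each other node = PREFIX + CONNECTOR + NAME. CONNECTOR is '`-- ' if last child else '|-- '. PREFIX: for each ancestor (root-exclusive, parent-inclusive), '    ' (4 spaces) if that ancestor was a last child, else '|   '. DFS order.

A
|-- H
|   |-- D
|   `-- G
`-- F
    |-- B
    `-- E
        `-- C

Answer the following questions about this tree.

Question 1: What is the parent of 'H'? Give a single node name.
Scan adjacency: H appears as child of A

Answer: A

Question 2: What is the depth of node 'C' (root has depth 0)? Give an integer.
Answer: 3

Derivation:
Path from root to C: A -> F -> E -> C
Depth = number of edges = 3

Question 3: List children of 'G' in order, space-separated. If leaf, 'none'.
Node G's children (from adjacency): (leaf)

Answer: none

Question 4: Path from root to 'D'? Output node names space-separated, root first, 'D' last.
Walk down from root: A -> H -> D

Answer: A H D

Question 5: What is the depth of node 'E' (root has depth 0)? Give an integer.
Answer: 2

Derivation:
Path from root to E: A -> F -> E
Depth = number of edges = 2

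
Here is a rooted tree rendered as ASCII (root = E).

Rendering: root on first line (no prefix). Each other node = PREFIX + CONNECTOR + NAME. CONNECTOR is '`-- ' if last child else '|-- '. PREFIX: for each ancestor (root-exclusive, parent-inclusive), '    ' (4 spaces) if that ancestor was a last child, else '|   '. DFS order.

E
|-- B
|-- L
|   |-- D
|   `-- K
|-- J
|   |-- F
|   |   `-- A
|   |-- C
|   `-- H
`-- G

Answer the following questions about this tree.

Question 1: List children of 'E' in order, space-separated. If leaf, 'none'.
Node E's children (from adjacency): B, L, J, G

Answer: B L J G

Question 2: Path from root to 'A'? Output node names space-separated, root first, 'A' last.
Answer: E J F A

Derivation:
Walk down from root: E -> J -> F -> A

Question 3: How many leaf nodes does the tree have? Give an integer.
Leaves (nodes with no children): A, B, C, D, G, H, K

Answer: 7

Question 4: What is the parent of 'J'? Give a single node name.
Answer: E

Derivation:
Scan adjacency: J appears as child of E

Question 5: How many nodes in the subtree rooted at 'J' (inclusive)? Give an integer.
Subtree rooted at J contains: A, C, F, H, J
Count = 5

Answer: 5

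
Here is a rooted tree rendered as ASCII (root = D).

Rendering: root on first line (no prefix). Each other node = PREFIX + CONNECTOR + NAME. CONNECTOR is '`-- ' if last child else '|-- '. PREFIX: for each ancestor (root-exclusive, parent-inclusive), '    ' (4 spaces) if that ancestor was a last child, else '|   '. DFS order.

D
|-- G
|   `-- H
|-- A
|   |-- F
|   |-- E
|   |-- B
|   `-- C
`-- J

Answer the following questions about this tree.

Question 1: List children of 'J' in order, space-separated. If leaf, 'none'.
Answer: none

Derivation:
Node J's children (from adjacency): (leaf)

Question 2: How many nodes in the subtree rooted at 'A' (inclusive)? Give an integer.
Answer: 5

Derivation:
Subtree rooted at A contains: A, B, C, E, F
Count = 5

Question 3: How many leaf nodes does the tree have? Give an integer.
Leaves (nodes with no children): B, C, E, F, H, J

Answer: 6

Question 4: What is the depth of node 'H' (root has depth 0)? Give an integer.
Answer: 2

Derivation:
Path from root to H: D -> G -> H
Depth = number of edges = 2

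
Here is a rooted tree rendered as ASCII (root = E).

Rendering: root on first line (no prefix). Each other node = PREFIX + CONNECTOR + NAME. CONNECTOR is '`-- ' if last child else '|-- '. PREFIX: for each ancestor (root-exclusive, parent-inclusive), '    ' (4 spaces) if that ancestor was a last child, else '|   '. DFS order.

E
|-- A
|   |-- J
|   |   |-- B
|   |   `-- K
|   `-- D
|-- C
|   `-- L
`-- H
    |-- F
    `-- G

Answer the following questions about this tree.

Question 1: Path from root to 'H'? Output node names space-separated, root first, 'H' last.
Answer: E H

Derivation:
Walk down from root: E -> H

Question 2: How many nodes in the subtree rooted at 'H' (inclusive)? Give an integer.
Answer: 3

Derivation:
Subtree rooted at H contains: F, G, H
Count = 3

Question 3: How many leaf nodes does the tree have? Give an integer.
Leaves (nodes with no children): B, D, F, G, K, L

Answer: 6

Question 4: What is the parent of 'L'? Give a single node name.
Scan adjacency: L appears as child of C

Answer: C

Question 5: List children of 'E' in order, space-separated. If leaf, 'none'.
Answer: A C H

Derivation:
Node E's children (from adjacency): A, C, H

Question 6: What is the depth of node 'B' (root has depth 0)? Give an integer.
Path from root to B: E -> A -> J -> B
Depth = number of edges = 3

Answer: 3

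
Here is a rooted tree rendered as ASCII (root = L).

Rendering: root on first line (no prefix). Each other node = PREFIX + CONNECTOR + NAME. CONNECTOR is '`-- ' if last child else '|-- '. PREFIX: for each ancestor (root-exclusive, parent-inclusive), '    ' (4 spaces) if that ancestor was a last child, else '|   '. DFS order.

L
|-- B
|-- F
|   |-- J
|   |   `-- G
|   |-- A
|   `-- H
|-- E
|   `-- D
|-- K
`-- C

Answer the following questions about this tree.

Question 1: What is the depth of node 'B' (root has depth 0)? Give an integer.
Path from root to B: L -> B
Depth = number of edges = 1

Answer: 1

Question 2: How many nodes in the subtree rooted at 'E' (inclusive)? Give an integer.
Subtree rooted at E contains: D, E
Count = 2

Answer: 2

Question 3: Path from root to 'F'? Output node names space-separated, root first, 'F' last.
Answer: L F

Derivation:
Walk down from root: L -> F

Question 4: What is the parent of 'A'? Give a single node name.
Scan adjacency: A appears as child of F

Answer: F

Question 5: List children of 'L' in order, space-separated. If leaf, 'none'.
Node L's children (from adjacency): B, F, E, K, C

Answer: B F E K C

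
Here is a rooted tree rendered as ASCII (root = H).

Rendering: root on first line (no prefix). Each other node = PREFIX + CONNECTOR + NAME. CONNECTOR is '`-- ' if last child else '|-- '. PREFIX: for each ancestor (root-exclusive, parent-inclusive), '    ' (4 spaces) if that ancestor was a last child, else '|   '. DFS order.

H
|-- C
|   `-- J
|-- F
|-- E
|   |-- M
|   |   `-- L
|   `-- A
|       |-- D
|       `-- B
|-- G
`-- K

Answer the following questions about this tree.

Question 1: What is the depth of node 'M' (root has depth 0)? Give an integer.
Answer: 2

Derivation:
Path from root to M: H -> E -> M
Depth = number of edges = 2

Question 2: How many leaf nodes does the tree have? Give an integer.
Answer: 7

Derivation:
Leaves (nodes with no children): B, D, F, G, J, K, L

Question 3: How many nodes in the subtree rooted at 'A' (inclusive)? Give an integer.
Subtree rooted at A contains: A, B, D
Count = 3

Answer: 3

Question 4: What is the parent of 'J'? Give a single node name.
Scan adjacency: J appears as child of C

Answer: C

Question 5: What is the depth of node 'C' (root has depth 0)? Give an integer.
Answer: 1

Derivation:
Path from root to C: H -> C
Depth = number of edges = 1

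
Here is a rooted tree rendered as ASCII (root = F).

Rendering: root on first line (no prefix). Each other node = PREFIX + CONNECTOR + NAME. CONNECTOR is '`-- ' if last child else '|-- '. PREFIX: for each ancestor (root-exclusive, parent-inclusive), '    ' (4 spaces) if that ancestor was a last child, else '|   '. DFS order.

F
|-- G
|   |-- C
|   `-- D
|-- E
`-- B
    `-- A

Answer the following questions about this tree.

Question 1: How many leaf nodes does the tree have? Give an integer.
Leaves (nodes with no children): A, C, D, E

Answer: 4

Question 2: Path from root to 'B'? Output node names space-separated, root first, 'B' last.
Answer: F B

Derivation:
Walk down from root: F -> B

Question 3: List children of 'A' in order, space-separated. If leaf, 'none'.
Node A's children (from adjacency): (leaf)

Answer: none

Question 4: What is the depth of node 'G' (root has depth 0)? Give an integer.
Answer: 1

Derivation:
Path from root to G: F -> G
Depth = number of edges = 1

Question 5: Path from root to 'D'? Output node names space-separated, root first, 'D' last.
Walk down from root: F -> G -> D

Answer: F G D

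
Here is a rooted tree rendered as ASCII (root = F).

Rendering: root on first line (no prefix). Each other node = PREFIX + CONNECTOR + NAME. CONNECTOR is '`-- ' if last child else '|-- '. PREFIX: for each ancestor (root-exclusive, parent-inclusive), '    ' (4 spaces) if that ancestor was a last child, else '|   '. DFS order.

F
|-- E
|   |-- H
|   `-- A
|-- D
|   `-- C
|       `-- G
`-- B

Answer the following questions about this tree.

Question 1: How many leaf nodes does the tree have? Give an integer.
Answer: 4

Derivation:
Leaves (nodes with no children): A, B, G, H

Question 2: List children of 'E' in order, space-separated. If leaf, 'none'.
Answer: H A

Derivation:
Node E's children (from adjacency): H, A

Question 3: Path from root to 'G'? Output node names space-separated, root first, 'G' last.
Answer: F D C G

Derivation:
Walk down from root: F -> D -> C -> G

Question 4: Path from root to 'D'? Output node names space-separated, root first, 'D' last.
Walk down from root: F -> D

Answer: F D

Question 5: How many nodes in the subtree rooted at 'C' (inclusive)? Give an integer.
Answer: 2

Derivation:
Subtree rooted at C contains: C, G
Count = 2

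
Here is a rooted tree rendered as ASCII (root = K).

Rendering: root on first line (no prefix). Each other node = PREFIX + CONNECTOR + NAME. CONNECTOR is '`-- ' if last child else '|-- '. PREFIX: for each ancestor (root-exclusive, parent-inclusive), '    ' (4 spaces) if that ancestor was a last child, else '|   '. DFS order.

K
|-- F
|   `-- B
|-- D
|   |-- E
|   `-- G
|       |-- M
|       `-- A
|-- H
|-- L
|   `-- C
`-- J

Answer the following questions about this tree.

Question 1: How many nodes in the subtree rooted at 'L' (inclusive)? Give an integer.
Subtree rooted at L contains: C, L
Count = 2

Answer: 2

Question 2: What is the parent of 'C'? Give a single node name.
Answer: L

Derivation:
Scan adjacency: C appears as child of L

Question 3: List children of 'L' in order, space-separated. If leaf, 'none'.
Answer: C

Derivation:
Node L's children (from adjacency): C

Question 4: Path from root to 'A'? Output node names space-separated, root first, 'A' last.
Walk down from root: K -> D -> G -> A

Answer: K D G A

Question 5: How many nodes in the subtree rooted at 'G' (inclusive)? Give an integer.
Answer: 3

Derivation:
Subtree rooted at G contains: A, G, M
Count = 3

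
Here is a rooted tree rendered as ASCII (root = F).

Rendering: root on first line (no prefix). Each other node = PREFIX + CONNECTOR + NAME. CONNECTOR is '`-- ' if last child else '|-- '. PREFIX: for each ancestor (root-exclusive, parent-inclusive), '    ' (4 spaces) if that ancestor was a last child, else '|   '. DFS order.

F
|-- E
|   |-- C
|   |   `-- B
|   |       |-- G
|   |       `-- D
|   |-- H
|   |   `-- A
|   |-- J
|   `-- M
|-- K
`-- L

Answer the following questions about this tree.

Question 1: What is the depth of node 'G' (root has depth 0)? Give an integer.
Answer: 4

Derivation:
Path from root to G: F -> E -> C -> B -> G
Depth = number of edges = 4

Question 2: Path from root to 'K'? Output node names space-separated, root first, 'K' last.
Answer: F K

Derivation:
Walk down from root: F -> K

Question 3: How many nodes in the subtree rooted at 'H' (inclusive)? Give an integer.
Subtree rooted at H contains: A, H
Count = 2

Answer: 2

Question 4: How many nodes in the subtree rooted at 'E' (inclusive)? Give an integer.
Answer: 9

Derivation:
Subtree rooted at E contains: A, B, C, D, E, G, H, J, M
Count = 9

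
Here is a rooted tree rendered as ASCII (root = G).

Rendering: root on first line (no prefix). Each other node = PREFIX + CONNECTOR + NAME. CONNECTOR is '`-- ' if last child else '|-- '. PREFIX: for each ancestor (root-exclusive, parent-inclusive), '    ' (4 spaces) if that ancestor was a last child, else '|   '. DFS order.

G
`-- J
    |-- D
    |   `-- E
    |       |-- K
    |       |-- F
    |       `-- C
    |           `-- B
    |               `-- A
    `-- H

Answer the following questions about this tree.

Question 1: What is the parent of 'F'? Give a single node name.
Answer: E

Derivation:
Scan adjacency: F appears as child of E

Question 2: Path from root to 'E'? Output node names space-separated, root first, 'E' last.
Walk down from root: G -> J -> D -> E

Answer: G J D E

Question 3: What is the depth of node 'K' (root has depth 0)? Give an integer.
Answer: 4

Derivation:
Path from root to K: G -> J -> D -> E -> K
Depth = number of edges = 4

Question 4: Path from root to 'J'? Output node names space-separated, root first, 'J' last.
Walk down from root: G -> J

Answer: G J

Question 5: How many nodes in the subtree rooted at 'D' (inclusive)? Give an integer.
Subtree rooted at D contains: A, B, C, D, E, F, K
Count = 7

Answer: 7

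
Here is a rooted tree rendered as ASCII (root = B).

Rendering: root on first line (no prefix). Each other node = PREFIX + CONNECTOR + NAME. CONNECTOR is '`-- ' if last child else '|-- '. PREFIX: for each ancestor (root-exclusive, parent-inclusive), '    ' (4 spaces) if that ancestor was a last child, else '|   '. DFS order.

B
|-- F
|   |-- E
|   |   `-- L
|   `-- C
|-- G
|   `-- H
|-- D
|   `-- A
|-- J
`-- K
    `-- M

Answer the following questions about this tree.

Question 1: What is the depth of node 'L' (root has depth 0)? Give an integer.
Path from root to L: B -> F -> E -> L
Depth = number of edges = 3

Answer: 3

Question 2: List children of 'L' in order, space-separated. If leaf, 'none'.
Node L's children (from adjacency): (leaf)

Answer: none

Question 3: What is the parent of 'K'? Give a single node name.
Answer: B

Derivation:
Scan adjacency: K appears as child of B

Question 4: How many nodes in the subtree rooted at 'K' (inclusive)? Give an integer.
Answer: 2

Derivation:
Subtree rooted at K contains: K, M
Count = 2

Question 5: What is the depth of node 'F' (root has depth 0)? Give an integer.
Answer: 1

Derivation:
Path from root to F: B -> F
Depth = number of edges = 1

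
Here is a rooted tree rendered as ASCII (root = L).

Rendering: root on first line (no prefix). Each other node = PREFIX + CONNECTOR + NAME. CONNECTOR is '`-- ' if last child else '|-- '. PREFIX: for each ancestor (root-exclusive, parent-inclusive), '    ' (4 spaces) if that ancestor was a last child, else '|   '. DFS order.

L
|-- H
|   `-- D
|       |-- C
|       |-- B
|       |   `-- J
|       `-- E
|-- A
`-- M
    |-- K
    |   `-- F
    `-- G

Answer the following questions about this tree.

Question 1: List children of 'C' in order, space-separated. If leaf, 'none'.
Node C's children (from adjacency): (leaf)

Answer: none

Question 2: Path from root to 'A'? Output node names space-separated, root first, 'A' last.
Walk down from root: L -> A

Answer: L A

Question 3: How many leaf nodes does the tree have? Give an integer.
Answer: 6

Derivation:
Leaves (nodes with no children): A, C, E, F, G, J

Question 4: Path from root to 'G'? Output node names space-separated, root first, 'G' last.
Answer: L M G

Derivation:
Walk down from root: L -> M -> G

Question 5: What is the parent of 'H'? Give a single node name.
Scan adjacency: H appears as child of L

Answer: L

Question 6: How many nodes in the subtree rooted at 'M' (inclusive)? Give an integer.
Subtree rooted at M contains: F, G, K, M
Count = 4

Answer: 4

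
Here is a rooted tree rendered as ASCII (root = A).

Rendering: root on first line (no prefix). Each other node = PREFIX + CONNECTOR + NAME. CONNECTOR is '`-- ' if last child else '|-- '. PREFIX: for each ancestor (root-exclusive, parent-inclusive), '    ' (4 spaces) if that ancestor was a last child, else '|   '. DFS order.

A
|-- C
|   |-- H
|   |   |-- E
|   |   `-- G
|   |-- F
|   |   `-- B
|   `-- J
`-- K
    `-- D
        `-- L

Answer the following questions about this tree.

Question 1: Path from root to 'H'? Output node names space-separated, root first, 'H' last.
Answer: A C H

Derivation:
Walk down from root: A -> C -> H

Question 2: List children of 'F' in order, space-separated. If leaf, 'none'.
Answer: B

Derivation:
Node F's children (from adjacency): B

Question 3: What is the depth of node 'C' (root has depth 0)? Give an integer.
Path from root to C: A -> C
Depth = number of edges = 1

Answer: 1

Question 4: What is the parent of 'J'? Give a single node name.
Scan adjacency: J appears as child of C

Answer: C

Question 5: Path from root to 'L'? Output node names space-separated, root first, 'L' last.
Walk down from root: A -> K -> D -> L

Answer: A K D L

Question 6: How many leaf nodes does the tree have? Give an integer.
Answer: 5

Derivation:
Leaves (nodes with no children): B, E, G, J, L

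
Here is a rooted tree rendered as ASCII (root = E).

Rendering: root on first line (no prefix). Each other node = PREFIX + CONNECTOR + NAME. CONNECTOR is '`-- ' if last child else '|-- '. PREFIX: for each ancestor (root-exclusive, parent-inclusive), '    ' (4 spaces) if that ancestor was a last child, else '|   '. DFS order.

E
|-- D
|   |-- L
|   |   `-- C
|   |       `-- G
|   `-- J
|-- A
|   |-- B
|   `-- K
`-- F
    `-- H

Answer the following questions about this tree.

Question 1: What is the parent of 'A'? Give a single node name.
Scan adjacency: A appears as child of E

Answer: E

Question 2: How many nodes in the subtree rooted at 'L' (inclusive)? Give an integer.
Subtree rooted at L contains: C, G, L
Count = 3

Answer: 3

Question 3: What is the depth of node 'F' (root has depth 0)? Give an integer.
Path from root to F: E -> F
Depth = number of edges = 1

Answer: 1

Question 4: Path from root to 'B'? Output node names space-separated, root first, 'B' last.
Walk down from root: E -> A -> B

Answer: E A B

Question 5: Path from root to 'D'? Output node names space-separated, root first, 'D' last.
Answer: E D

Derivation:
Walk down from root: E -> D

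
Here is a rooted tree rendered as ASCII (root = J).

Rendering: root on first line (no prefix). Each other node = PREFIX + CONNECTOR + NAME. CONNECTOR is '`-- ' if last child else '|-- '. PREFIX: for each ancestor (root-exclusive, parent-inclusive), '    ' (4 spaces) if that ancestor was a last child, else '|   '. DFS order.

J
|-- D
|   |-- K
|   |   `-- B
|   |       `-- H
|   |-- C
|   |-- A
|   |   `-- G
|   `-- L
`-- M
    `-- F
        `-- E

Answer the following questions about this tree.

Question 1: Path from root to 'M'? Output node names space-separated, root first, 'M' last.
Answer: J M

Derivation:
Walk down from root: J -> M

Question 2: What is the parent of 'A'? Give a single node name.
Answer: D

Derivation:
Scan adjacency: A appears as child of D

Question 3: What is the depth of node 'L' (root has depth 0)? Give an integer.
Answer: 2

Derivation:
Path from root to L: J -> D -> L
Depth = number of edges = 2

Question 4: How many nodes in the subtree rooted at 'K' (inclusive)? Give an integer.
Answer: 3

Derivation:
Subtree rooted at K contains: B, H, K
Count = 3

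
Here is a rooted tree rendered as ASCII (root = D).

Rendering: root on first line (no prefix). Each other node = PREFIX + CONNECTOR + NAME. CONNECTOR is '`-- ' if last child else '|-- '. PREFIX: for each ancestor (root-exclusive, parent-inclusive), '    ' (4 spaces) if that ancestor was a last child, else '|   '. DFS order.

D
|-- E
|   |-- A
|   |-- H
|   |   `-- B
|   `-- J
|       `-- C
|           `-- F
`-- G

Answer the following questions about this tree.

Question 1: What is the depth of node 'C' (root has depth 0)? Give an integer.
Path from root to C: D -> E -> J -> C
Depth = number of edges = 3

Answer: 3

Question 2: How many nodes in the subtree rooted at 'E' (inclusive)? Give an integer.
Subtree rooted at E contains: A, B, C, E, F, H, J
Count = 7

Answer: 7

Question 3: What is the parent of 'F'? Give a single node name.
Answer: C

Derivation:
Scan adjacency: F appears as child of C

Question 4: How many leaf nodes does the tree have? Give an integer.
Leaves (nodes with no children): A, B, F, G

Answer: 4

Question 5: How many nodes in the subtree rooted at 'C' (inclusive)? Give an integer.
Answer: 2

Derivation:
Subtree rooted at C contains: C, F
Count = 2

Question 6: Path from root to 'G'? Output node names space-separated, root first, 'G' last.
Walk down from root: D -> G

Answer: D G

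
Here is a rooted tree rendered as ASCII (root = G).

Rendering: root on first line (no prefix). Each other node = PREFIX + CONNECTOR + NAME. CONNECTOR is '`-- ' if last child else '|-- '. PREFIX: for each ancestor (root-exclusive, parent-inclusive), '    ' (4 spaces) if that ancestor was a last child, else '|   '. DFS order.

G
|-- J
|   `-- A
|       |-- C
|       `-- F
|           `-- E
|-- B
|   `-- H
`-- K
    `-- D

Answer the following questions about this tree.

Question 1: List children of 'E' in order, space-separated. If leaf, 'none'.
Answer: none

Derivation:
Node E's children (from adjacency): (leaf)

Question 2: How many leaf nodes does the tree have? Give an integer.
Answer: 4

Derivation:
Leaves (nodes with no children): C, D, E, H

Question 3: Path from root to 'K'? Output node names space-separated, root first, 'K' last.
Answer: G K

Derivation:
Walk down from root: G -> K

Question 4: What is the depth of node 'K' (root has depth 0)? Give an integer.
Answer: 1

Derivation:
Path from root to K: G -> K
Depth = number of edges = 1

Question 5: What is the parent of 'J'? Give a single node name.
Answer: G

Derivation:
Scan adjacency: J appears as child of G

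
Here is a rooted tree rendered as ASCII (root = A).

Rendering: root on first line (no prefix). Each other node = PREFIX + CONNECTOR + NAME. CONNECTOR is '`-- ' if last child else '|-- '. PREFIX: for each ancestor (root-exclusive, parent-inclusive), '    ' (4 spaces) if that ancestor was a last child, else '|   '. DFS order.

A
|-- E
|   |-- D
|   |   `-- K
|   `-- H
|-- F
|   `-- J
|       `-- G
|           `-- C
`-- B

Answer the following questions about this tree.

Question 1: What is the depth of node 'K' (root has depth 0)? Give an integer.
Path from root to K: A -> E -> D -> K
Depth = number of edges = 3

Answer: 3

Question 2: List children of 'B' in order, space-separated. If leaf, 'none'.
Node B's children (from adjacency): (leaf)

Answer: none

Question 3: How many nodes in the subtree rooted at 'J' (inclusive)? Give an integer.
Answer: 3

Derivation:
Subtree rooted at J contains: C, G, J
Count = 3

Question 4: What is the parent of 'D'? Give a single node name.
Scan adjacency: D appears as child of E

Answer: E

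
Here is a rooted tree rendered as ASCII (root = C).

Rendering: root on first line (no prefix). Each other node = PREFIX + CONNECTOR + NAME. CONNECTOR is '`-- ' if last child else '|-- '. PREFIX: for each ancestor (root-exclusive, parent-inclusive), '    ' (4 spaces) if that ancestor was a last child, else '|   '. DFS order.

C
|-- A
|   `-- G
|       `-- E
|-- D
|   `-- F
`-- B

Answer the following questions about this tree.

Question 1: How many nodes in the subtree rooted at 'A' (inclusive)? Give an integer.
Subtree rooted at A contains: A, E, G
Count = 3

Answer: 3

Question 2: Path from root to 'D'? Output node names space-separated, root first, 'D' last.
Answer: C D

Derivation:
Walk down from root: C -> D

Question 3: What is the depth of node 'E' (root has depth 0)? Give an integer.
Answer: 3

Derivation:
Path from root to E: C -> A -> G -> E
Depth = number of edges = 3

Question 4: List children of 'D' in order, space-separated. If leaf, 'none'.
Answer: F

Derivation:
Node D's children (from adjacency): F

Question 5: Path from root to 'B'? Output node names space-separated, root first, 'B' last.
Answer: C B

Derivation:
Walk down from root: C -> B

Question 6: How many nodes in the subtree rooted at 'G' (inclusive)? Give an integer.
Subtree rooted at G contains: E, G
Count = 2

Answer: 2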